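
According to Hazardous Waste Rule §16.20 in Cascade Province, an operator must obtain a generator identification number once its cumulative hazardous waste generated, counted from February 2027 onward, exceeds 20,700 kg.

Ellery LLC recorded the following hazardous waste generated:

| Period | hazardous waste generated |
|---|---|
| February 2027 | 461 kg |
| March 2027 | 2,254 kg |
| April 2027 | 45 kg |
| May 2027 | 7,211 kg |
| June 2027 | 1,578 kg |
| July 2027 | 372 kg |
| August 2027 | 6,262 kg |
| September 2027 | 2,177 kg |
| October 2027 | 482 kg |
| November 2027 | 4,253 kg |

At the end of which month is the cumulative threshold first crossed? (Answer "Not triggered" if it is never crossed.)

October 2027

Through February 2027: 461 kg
Through March 2027: 2,715 kg
Through April 2027: 2,760 kg
Through May 2027: 9,971 kg
Through June 2027: 11,549 kg
Through July 2027: 11,921 kg
Through August 2027: 18,183 kg
Through September 2027: 20,360 kg
Through October 2027: 20,842 kg ← exceeds threshold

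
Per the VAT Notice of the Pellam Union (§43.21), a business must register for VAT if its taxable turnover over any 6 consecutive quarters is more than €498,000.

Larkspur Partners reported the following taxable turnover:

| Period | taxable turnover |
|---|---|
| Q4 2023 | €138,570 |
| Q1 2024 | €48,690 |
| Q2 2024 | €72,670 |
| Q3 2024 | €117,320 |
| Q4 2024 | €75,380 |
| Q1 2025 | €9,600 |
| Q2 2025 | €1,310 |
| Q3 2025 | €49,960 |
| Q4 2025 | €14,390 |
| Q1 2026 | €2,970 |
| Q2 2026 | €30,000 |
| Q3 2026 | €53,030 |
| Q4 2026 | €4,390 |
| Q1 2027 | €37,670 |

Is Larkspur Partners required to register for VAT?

No

Q4 2023–Q1 2025: €138,570 + €48,690 + €72,670 + €117,320 + €75,380 + €9,600 = €462,230 (under)
Q1 2024–Q2 2025: €48,690 + €72,670 + €117,320 + €75,380 + €9,600 + €1,310 = €324,970 (under)
Q2 2024–Q3 2025: €72,670 + €117,320 + €75,380 + €9,600 + €1,310 + €49,960 = €326,240 (under)
Q3 2024–Q4 2025: €117,320 + €75,380 + €9,600 + €1,310 + €49,960 + €14,390 = €267,960 (under)
Q4 2024–Q1 2026: €75,380 + €9,600 + €1,310 + €49,960 + €14,390 + €2,970 = €153,610 (under)
Q1 2025–Q2 2026: €9,600 + €1,310 + €49,960 + €14,390 + €2,970 + €30,000 = €108,230 (under)
Q2 2025–Q3 2026: €1,310 + €49,960 + €14,390 + €2,970 + €30,000 + €53,030 = €151,660 (under)
Q3 2025–Q4 2026: €49,960 + €14,390 + €2,970 + €30,000 + €53,030 + €4,390 = €154,740 (under)
Q4 2025–Q1 2027: €14,390 + €2,970 + €30,000 + €53,030 + €4,390 + €37,670 = €142,450 (under)
No window exceeds €498,000.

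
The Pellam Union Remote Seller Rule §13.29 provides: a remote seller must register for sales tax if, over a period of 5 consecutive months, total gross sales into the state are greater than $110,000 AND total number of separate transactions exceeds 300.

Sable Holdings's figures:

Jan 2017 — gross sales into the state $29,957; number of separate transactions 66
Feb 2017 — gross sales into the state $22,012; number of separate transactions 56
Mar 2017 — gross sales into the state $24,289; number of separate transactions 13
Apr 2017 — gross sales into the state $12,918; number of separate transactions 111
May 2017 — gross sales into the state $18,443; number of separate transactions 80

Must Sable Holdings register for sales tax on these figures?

Total gross sales into the state: $29,957 + $22,012 + $24,289 + $12,918 + $18,443 = $107,619 (≤ $110,000).
Total number of separate transactions: 66 + 56 + 13 + 111 + 80 = 326 (> 300).
The test is 'and': the rule requires both, and at least one is not exceeded.

No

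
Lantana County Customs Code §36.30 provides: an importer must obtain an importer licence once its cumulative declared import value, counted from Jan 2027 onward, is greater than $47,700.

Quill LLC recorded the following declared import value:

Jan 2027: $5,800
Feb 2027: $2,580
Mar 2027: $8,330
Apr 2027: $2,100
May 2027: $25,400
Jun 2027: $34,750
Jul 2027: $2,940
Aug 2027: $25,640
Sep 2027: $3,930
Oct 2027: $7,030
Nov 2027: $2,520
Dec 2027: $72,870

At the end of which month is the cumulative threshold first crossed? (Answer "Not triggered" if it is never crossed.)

Through Jan 2027: $5,800
Through Feb 2027: $8,380
Through Mar 2027: $16,710
Through Apr 2027: $18,810
Through May 2027: $44,210
Through Jun 2027: $78,960 ← exceeds threshold

Jun 2027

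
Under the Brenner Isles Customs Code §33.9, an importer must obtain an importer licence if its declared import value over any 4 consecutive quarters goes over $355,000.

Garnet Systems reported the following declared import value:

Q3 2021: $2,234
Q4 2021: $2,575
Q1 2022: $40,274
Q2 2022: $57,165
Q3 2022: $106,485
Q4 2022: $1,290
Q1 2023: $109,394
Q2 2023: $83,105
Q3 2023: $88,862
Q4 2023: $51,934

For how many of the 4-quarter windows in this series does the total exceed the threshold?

Q3 2021–Q2 2022: $2,234 + $2,575 + $40,274 + $57,165 = $102,248 (under)
Q4 2021–Q3 2022: $2,575 + $40,274 + $57,165 + $106,485 = $206,499 (under)
Q1 2022–Q4 2022: $40,274 + $57,165 + $106,485 + $1,290 = $205,214 (under)
Q2 2022–Q1 2023: $57,165 + $106,485 + $1,290 + $109,394 = $274,334 (under)
Q3 2022–Q2 2023: $106,485 + $1,290 + $109,394 + $83,105 = $300,274 (under)
Q4 2022–Q3 2023: $1,290 + $109,394 + $83,105 + $88,862 = $282,651 (under)
Q1 2023–Q4 2023: $109,394 + $83,105 + $88,862 + $51,934 = $333,295 (under)
0 windows exceed the threshold.

0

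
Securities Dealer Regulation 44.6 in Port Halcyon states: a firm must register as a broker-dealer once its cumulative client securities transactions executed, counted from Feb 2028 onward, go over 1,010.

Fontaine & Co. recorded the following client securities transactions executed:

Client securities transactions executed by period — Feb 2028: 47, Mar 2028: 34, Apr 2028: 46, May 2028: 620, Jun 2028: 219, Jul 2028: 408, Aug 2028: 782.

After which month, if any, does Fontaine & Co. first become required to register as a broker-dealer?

Jul 2028

Through Feb 2028: 47
Through Mar 2028: 81
Through Apr 2028: 127
Through May 2028: 747
Through Jun 2028: 966
Through Jul 2028: 1,374 ← exceeds threshold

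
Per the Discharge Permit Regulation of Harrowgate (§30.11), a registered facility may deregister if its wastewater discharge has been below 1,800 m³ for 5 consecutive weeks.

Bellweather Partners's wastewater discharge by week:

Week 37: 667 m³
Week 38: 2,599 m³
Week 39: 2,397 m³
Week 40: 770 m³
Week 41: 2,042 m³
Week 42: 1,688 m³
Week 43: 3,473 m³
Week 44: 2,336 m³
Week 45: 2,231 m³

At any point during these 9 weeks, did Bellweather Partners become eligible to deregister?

Weeks below 1,800 m³: Week 37, Week 40, Week 42.
Longest run of consecutive weeks below the threshold: 1.
1 < 5, so Bellweather Partners never became eligible.

No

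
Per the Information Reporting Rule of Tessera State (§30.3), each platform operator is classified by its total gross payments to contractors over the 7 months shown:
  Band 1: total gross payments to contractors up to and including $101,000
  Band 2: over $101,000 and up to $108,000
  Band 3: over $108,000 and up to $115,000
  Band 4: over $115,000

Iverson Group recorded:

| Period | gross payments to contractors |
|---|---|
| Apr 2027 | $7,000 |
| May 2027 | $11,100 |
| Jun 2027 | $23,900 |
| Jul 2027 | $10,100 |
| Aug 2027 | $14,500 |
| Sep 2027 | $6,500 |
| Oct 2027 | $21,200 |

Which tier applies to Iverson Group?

Total gross payments to contractors: $7,000 + $11,100 + $23,900 + $10,100 + $14,500 + $6,500 + $21,200 = $94,300.
$94,300 ≤ $101,000, so Band 1 applies.

Band 1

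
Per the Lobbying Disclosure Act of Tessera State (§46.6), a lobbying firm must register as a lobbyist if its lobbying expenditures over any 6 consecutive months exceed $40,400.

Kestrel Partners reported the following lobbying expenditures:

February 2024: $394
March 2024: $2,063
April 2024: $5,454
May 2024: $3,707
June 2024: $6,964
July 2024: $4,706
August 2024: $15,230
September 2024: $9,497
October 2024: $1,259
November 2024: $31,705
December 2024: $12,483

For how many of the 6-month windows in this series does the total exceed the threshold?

February 2024–July 2024: $394 + $2,063 + $5,454 + $3,707 + $6,964 + $4,706 = $23,288 (under)
March 2024–August 2024: $2,063 + $5,454 + $3,707 + $6,964 + $4,706 + $15,230 = $38,124 (under)
April 2024–September 2024: $5,454 + $3,707 + $6,964 + $4,706 + $15,230 + $9,497 = $45,558 (over)
May 2024–October 2024: $3,707 + $6,964 + $4,706 + $15,230 + $9,497 + $1,259 = $41,363 (over)
June 2024–November 2024: $6,964 + $4,706 + $15,230 + $9,497 + $1,259 + $31,705 = $69,361 (over)
July 2024–December 2024: $4,706 + $15,230 + $9,497 + $1,259 + $31,705 + $12,483 = $74,880 (over)
4 windows exceed the threshold.

4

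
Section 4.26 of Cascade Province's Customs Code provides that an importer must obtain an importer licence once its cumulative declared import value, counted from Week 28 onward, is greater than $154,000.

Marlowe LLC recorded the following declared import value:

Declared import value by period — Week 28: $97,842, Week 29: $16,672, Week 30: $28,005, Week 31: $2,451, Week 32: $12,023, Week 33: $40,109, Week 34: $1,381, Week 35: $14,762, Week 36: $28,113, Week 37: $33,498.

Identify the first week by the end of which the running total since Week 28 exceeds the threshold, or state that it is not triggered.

Through Week 28: $97,842
Through Week 29: $114,514
Through Week 30: $142,519
Through Week 31: $144,970
Through Week 32: $156,993 ← exceeds threshold

Week 32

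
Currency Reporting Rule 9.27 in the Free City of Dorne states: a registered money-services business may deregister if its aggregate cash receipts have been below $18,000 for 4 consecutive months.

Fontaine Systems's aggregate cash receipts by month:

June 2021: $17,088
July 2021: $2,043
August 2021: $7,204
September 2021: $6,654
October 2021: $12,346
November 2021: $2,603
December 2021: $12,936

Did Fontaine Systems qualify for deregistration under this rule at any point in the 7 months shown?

Months below $18,000: June 2021, July 2021, August 2021, September 2021, October 2021, November 2021, December 2021.
Longest run of consecutive months below the threshold: 7.
7 ≥ 4, so Fontaine Systems became eligible.

Yes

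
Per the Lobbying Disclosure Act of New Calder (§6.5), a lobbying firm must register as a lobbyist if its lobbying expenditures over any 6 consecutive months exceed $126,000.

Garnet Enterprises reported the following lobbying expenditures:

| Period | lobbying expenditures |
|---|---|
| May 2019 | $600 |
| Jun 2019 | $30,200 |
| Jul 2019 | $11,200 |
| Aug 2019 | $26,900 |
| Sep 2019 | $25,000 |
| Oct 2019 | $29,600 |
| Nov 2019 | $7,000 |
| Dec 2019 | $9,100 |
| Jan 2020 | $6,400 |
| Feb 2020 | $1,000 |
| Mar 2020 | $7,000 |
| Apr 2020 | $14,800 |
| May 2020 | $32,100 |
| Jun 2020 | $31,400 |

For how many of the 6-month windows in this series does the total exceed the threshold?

1

May 2019–Oct 2019: $600 + $30,200 + $11,200 + $26,900 + $25,000 + $29,600 = $123,500 (under)
Jun 2019–Nov 2019: $30,200 + $11,200 + $26,900 + $25,000 + $29,600 + $7,000 = $129,900 (over)
Jul 2019–Dec 2019: $11,200 + $26,900 + $25,000 + $29,600 + $7,000 + $9,100 = $108,800 (under)
Aug 2019–Jan 2020: $26,900 + $25,000 + $29,600 + $7,000 + $9,100 + $6,400 = $104,000 (under)
Sep 2019–Feb 2020: $25,000 + $29,600 + $7,000 + $9,100 + $6,400 + $1,000 = $78,100 (under)
Oct 2019–Mar 2020: $29,600 + $7,000 + $9,100 + $6,400 + $1,000 + $7,000 = $60,100 (under)
Nov 2019–Apr 2020: $7,000 + $9,100 + $6,400 + $1,000 + $7,000 + $14,800 = $45,300 (under)
Dec 2019–May 2020: $9,100 + $6,400 + $1,000 + $7,000 + $14,800 + $32,100 = $70,400 (under)
Jan 2020–Jun 2020: $6,400 + $1,000 + $7,000 + $14,800 + $32,100 + $31,400 = $92,700 (under)
1 window exceeds the threshold.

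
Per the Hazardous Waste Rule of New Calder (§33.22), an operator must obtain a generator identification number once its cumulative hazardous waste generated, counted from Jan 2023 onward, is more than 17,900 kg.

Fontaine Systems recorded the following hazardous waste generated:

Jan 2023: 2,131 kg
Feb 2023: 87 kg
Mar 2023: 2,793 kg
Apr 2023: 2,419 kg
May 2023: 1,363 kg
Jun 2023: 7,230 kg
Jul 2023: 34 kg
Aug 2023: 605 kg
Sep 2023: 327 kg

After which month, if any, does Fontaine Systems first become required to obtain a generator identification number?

Through Jan 2023: 2,131 kg
Through Feb 2023: 2,218 kg
Through Mar 2023: 5,011 kg
Through Apr 2023: 7,430 kg
Through May 2023: 8,793 kg
Through Jun 2023: 16,023 kg
Through Jul 2023: 16,057 kg
Through Aug 2023: 16,662 kg
Through Sep 2023: 16,989 kg
Final cumulative total 16,989 kg ≤ 17,900 kg; the threshold is never exceeded.

Not triggered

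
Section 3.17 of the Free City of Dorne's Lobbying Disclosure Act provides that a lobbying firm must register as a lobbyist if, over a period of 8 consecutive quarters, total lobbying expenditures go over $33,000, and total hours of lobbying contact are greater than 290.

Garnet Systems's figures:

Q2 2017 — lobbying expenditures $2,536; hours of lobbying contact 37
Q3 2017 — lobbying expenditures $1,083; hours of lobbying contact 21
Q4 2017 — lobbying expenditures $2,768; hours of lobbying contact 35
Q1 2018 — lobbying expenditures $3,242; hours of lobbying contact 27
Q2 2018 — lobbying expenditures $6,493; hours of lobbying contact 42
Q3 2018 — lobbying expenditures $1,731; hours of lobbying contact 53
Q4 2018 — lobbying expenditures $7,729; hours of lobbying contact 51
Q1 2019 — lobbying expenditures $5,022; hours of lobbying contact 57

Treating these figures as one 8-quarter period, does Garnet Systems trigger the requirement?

Total lobbying expenditures: $2,536 + $1,083 + $2,768 + $3,242 + $6,493 + $1,731 + $7,729 + $5,022 = $30,604 (≤ $33,000).
Total hours of lobbying contact: 37 + 21 + 35 + 27 + 42 + 53 + 51 + 57 = 323 (> 290).
The test is 'and': the rule requires both, and at least one is not exceeded.

No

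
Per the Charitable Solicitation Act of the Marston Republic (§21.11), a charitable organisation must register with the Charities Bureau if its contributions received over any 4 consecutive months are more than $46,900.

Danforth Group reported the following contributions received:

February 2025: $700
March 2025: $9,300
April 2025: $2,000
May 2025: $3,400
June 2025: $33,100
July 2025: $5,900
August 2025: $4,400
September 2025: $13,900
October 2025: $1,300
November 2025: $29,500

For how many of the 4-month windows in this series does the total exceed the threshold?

February 2025–May 2025: $700 + $9,300 + $2,000 + $3,400 = $15,400 (under)
March 2025–June 2025: $9,300 + $2,000 + $3,400 + $33,100 = $47,800 (over)
April 2025–July 2025: $2,000 + $3,400 + $33,100 + $5,900 = $44,400 (under)
May 2025–August 2025: $3,400 + $33,100 + $5,900 + $4,400 = $46,800 (under)
June 2025–September 2025: $33,100 + $5,900 + $4,400 + $13,900 = $57,300 (over)
July 2025–October 2025: $5,900 + $4,400 + $13,900 + $1,300 = $25,500 (under)
August 2025–November 2025: $4,400 + $13,900 + $1,300 + $29,500 = $49,100 (over)
3 windows exceed the threshold.

3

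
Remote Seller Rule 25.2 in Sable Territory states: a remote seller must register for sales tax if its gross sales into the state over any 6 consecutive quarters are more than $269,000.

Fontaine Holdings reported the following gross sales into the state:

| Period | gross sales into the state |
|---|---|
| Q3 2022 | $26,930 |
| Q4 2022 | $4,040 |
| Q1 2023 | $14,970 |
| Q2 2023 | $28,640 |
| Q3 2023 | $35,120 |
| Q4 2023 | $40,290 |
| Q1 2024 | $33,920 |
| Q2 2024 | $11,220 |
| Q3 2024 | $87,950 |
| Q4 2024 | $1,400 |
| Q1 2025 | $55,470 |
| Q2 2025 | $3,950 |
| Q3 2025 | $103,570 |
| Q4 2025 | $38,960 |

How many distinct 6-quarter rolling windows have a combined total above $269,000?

Q3 2022–Q4 2023: $26,930 + $4,040 + $14,970 + $28,640 + $35,120 + $40,290 = $149,990 (under)
Q4 2022–Q1 2024: $4,040 + $14,970 + $28,640 + $35,120 + $40,290 + $33,920 = $156,980 (under)
Q1 2023–Q2 2024: $14,970 + $28,640 + $35,120 + $40,290 + $33,920 + $11,220 = $164,160 (under)
Q2 2023–Q3 2024: $28,640 + $35,120 + $40,290 + $33,920 + $11,220 + $87,950 = $237,140 (under)
Q3 2023–Q4 2024: $35,120 + $40,290 + $33,920 + $11,220 + $87,950 + $1,400 = $209,900 (under)
Q4 2023–Q1 2025: $40,290 + $33,920 + $11,220 + $87,950 + $1,400 + $55,470 = $230,250 (under)
Q1 2024–Q2 2025: $33,920 + $11,220 + $87,950 + $1,400 + $55,470 + $3,950 = $193,910 (under)
Q2 2024–Q3 2025: $11,220 + $87,950 + $1,400 + $55,470 + $3,950 + $103,570 = $263,560 (under)
Q3 2024–Q4 2025: $87,950 + $1,400 + $55,470 + $3,950 + $103,570 + $38,960 = $291,300 (over)
1 window exceeds the threshold.

1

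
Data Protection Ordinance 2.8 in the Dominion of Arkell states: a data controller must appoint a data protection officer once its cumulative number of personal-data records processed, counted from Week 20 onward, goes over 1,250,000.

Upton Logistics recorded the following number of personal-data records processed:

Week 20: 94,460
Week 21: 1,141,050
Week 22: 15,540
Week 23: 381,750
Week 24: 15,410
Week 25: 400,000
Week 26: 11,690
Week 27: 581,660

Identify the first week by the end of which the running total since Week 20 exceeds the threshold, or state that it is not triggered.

Through Week 20: 94,460
Through Week 21: 1,235,510
Through Week 22: 1,251,050 ← exceeds threshold

Week 22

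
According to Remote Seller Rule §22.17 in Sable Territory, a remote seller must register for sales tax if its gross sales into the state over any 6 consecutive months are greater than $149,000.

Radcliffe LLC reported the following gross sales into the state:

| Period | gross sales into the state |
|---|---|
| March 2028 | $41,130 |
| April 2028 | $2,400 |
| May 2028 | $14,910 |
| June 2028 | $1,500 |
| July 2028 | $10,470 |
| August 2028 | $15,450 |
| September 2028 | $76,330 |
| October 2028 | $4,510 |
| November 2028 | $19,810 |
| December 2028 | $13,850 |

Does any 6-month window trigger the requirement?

March 2028–August 2028: $41,130 + $2,400 + $14,910 + $1,500 + $10,470 + $15,450 = $85,860 (under)
April 2028–September 2028: $2,400 + $14,910 + $1,500 + $10,470 + $15,450 + $76,330 = $121,060 (under)
May 2028–October 2028: $14,910 + $1,500 + $10,470 + $15,450 + $76,330 + $4,510 = $123,170 (under)
June 2028–November 2028: $1,500 + $10,470 + $15,450 + $76,330 + $4,510 + $19,810 = $128,070 (under)
July 2028–December 2028: $10,470 + $15,450 + $76,330 + $4,510 + $19,810 + $13,850 = $140,420 (under)
No window exceeds $149,000.

No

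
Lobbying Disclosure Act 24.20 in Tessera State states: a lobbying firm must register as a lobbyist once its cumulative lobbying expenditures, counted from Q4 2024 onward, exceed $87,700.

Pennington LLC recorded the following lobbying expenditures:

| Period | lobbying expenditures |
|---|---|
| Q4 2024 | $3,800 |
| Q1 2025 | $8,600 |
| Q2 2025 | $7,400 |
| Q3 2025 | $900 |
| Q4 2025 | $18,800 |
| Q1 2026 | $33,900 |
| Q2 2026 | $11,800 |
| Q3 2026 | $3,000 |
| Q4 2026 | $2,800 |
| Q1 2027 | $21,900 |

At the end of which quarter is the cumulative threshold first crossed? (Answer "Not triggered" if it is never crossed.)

Through Q4 2024: $3,800
Through Q1 2025: $12,400
Through Q2 2025: $19,800
Through Q3 2025: $20,700
Through Q4 2025: $39,500
Through Q1 2026: $73,400
Through Q2 2026: $85,200
Through Q3 2026: $88,200 ← exceeds threshold

Q3 2026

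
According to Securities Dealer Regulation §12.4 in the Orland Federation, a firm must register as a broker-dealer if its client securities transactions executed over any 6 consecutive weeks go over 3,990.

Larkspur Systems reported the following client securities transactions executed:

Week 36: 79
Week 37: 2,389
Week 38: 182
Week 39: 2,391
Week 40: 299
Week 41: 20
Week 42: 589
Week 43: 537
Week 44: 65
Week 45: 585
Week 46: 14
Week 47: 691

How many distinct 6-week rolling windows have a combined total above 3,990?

3

Week 36–Week 41: 79 + 2,389 + 182 + 2,391 + 299 + 20 = 5,360 (over)
Week 37–Week 42: 2,389 + 182 + 2,391 + 299 + 20 + 589 = 5,870 (over)
Week 38–Week 43: 182 + 2,391 + 299 + 20 + 589 + 537 = 4,018 (over)
Week 39–Week 44: 2,391 + 299 + 20 + 589 + 537 + 65 = 3,901 (under)
Week 40–Week 45: 299 + 20 + 589 + 537 + 65 + 585 = 2,095 (under)
Week 41–Week 46: 20 + 589 + 537 + 65 + 585 + 14 = 1,810 (under)
Week 42–Week 47: 589 + 537 + 65 + 585 + 14 + 691 = 2,481 (under)
3 windows exceed the threshold.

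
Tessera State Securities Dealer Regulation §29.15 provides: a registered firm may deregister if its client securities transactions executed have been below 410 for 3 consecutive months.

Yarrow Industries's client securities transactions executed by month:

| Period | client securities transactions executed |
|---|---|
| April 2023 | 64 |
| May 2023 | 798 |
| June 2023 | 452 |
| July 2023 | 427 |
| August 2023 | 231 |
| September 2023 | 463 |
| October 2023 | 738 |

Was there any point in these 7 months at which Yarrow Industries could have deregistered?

No

Months below 410: April 2023, August 2023.
Longest run of consecutive months below the threshold: 1.
1 < 3, so Yarrow Industries never became eligible.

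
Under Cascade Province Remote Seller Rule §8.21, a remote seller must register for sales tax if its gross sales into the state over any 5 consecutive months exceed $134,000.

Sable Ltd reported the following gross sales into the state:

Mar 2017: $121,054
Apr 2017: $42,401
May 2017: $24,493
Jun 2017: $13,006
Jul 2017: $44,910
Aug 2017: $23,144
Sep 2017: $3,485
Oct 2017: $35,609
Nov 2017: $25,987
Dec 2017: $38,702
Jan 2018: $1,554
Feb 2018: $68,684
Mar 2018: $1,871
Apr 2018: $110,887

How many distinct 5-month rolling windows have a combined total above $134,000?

5

Mar 2017–Jul 2017: $121,054 + $42,401 + $24,493 + $13,006 + $44,910 = $245,864 (over)
Apr 2017–Aug 2017: $42,401 + $24,493 + $13,006 + $44,910 + $23,144 = $147,954 (over)
May 2017–Sep 2017: $24,493 + $13,006 + $44,910 + $23,144 + $3,485 = $109,038 (under)
Jun 2017–Oct 2017: $13,006 + $44,910 + $23,144 + $3,485 + $35,609 = $120,154 (under)
Jul 2017–Nov 2017: $44,910 + $23,144 + $3,485 + $35,609 + $25,987 = $133,135 (under)
Aug 2017–Dec 2017: $23,144 + $3,485 + $35,609 + $25,987 + $38,702 = $126,927 (under)
Sep 2017–Jan 2018: $3,485 + $35,609 + $25,987 + $38,702 + $1,554 = $105,337 (under)
Oct 2017–Feb 2018: $35,609 + $25,987 + $38,702 + $1,554 + $68,684 = $170,536 (over)
Nov 2017–Mar 2018: $25,987 + $38,702 + $1,554 + $68,684 + $1,871 = $136,798 (over)
Dec 2017–Apr 2018: $38,702 + $1,554 + $68,684 + $1,871 + $110,887 = $221,698 (over)
5 windows exceed the threshold.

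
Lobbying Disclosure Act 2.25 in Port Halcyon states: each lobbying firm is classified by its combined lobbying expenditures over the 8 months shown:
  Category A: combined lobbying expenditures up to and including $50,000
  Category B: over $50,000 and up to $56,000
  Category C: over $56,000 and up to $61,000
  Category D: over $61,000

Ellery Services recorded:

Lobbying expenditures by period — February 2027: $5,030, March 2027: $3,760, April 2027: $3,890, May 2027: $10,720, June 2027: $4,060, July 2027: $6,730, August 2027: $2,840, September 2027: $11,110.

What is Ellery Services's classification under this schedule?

Combined lobbying expenditures: $5,030 + $3,760 + $3,890 + $10,720 + $4,060 + $6,730 + $2,840 + $11,110 = $48,140.
$48,140 ≤ $50,000, so Category A applies.

Category A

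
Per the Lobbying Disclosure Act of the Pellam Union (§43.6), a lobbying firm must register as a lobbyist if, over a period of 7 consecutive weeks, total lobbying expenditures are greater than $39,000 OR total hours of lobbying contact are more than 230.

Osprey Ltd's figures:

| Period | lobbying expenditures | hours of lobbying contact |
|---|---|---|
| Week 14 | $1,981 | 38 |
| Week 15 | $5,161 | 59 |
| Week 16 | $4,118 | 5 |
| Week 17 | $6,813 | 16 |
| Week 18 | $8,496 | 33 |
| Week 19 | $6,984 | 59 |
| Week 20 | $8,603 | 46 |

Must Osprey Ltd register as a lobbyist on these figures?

Yes

Total lobbying expenditures: $1,981 + $5,161 + $4,118 + $6,813 + $8,496 + $6,984 + $8,603 = $42,156 (> $39,000).
Total hours of lobbying contact: 38 + 59 + 5 + 16 + 33 + 59 + 46 = 256 (> 230).
The test is 'or': at least one threshold is exceeded.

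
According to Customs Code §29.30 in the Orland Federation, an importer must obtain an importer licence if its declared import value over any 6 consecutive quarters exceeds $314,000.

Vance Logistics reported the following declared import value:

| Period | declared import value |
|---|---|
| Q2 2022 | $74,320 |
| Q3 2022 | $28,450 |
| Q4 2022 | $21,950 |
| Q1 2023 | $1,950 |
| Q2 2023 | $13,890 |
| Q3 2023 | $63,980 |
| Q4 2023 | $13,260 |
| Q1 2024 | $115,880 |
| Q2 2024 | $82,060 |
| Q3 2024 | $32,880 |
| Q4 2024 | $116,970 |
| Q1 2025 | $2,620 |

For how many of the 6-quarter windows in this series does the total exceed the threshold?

3

Q2 2022–Q3 2023: $74,320 + $28,450 + $21,950 + $1,950 + $13,890 + $63,980 = $204,540 (under)
Q3 2022–Q4 2023: $28,450 + $21,950 + $1,950 + $13,890 + $63,980 + $13,260 = $143,480 (under)
Q4 2022–Q1 2024: $21,950 + $1,950 + $13,890 + $63,980 + $13,260 + $115,880 = $230,910 (under)
Q1 2023–Q2 2024: $1,950 + $13,890 + $63,980 + $13,260 + $115,880 + $82,060 = $291,020 (under)
Q2 2023–Q3 2024: $13,890 + $63,980 + $13,260 + $115,880 + $82,060 + $32,880 = $321,950 (over)
Q3 2023–Q4 2024: $63,980 + $13,260 + $115,880 + $82,060 + $32,880 + $116,970 = $425,030 (over)
Q4 2023–Q1 2025: $13,260 + $115,880 + $82,060 + $32,880 + $116,970 + $2,620 = $363,670 (over)
3 windows exceed the threshold.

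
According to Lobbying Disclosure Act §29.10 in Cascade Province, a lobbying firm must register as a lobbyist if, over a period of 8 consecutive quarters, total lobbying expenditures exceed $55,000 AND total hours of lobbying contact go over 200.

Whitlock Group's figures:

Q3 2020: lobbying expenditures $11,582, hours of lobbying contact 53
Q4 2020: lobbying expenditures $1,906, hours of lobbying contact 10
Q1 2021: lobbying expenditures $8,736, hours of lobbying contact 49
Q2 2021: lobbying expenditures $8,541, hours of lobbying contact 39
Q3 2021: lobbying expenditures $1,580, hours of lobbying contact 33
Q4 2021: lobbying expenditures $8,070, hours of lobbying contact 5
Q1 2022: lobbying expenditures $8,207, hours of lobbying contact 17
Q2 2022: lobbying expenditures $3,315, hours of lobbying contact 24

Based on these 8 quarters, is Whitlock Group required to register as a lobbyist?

Total lobbying expenditures: $11,582 + $1,906 + $8,736 + $8,541 + $1,580 + $8,070 + $8,207 + $3,315 = $51,937 (≤ $55,000).
Total hours of lobbying contact: 53 + 10 + 49 + 39 + 33 + 5 + 17 + 24 = 230 (> 200).
The test is 'and': the rule requires both, and at least one is not exceeded.

No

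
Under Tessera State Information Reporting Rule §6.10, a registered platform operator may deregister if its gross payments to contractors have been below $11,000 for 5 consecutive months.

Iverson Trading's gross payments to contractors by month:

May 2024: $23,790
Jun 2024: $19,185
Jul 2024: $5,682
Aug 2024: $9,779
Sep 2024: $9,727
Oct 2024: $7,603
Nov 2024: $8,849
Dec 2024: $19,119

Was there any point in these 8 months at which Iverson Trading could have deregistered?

Yes

Months below $11,000: Jul 2024, Aug 2024, Sep 2024, Oct 2024, Nov 2024.
Longest run of consecutive months below the threshold: 5.
5 ≥ 5, so Iverson Trading became eligible.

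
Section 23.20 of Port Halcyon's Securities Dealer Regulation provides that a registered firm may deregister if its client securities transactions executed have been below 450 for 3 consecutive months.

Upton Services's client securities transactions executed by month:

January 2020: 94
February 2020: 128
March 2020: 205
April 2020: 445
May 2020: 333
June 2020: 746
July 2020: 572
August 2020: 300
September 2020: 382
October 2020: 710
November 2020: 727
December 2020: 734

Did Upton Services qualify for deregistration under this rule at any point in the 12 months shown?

Months below 450: January 2020, February 2020, March 2020, April 2020, May 2020, August 2020, September 2020.
Longest run of consecutive months below the threshold: 5.
5 ≥ 3, so Upton Services became eligible.

Yes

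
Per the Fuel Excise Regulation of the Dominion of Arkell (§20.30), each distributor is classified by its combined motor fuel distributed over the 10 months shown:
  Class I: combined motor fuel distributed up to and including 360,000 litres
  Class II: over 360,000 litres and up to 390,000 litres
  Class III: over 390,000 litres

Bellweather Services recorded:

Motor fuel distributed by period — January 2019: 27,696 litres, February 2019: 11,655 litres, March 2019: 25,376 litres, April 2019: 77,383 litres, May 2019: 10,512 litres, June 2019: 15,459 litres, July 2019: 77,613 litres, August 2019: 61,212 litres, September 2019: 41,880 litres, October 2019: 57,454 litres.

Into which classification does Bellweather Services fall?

Combined motor fuel distributed: 27,696 litres + 11,655 litres + 25,376 litres + 77,383 litres + 10,512 litres + 15,459 litres + 77,613 litres + 61,212 litres + 41,880 litres + 57,454 litres = 406,240 litres.
406,240 litres > 390,000 litres, so Class III applies.

Class III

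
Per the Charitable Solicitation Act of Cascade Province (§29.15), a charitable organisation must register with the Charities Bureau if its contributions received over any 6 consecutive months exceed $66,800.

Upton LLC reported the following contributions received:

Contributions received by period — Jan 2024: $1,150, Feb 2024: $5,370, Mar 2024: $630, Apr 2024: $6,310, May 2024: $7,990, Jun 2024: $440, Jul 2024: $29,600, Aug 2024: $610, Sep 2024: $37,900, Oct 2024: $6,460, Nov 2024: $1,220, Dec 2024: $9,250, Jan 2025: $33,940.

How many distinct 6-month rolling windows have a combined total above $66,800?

5

Jan 2024–Jun 2024: $1,150 + $5,370 + $630 + $6,310 + $7,990 + $440 = $21,890 (under)
Feb 2024–Jul 2024: $5,370 + $630 + $6,310 + $7,990 + $440 + $29,600 = $50,340 (under)
Mar 2024–Aug 2024: $630 + $6,310 + $7,990 + $440 + $29,600 + $610 = $45,580 (under)
Apr 2024–Sep 2024: $6,310 + $7,990 + $440 + $29,600 + $610 + $37,900 = $82,850 (over)
May 2024–Oct 2024: $7,990 + $440 + $29,600 + $610 + $37,900 + $6,460 = $83,000 (over)
Jun 2024–Nov 2024: $440 + $29,600 + $610 + $37,900 + $6,460 + $1,220 = $76,230 (over)
Jul 2024–Dec 2024: $29,600 + $610 + $37,900 + $6,460 + $1,220 + $9,250 = $85,040 (over)
Aug 2024–Jan 2025: $610 + $37,900 + $6,460 + $1,220 + $9,250 + $33,940 = $89,380 (over)
5 windows exceed the threshold.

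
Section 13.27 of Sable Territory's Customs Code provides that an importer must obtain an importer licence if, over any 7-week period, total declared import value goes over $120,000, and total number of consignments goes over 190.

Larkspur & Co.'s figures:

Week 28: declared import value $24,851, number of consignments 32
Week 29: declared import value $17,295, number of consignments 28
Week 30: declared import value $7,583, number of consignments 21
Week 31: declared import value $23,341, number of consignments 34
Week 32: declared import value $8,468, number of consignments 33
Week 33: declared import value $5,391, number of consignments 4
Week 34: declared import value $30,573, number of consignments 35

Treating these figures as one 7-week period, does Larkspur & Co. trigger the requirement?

Total declared import value: $24,851 + $17,295 + $7,583 + $23,341 + $8,468 + $5,391 + $30,573 = $117,502 (≤ $120,000).
Total number of consignments: 32 + 28 + 21 + 34 + 33 + 4 + 35 = 187 (≤ 190).
The test is 'and': the rule requires both, and at least one is not exceeded.

No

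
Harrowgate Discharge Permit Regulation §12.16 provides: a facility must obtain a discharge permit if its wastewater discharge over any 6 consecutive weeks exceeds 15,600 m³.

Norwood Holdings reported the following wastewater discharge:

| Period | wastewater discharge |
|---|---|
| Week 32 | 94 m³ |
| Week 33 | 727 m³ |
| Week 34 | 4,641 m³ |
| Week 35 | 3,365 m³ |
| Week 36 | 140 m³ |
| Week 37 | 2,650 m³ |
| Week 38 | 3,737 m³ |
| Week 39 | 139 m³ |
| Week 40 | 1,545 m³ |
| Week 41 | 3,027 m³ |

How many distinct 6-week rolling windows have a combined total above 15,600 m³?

Week 32–Week 37: 94 m³ + 727 m³ + 4,641 m³ + 3,365 m³ + 140 m³ + 2,650 m³ = 11,617 m³ (under)
Week 33–Week 38: 727 m³ + 4,641 m³ + 3,365 m³ + 140 m³ + 2,650 m³ + 3,737 m³ = 15,260 m³ (under)
Week 34–Week 39: 4,641 m³ + 3,365 m³ + 140 m³ + 2,650 m³ + 3,737 m³ + 139 m³ = 14,672 m³ (under)
Week 35–Week 40: 3,365 m³ + 140 m³ + 2,650 m³ + 3,737 m³ + 139 m³ + 1,545 m³ = 11,576 m³ (under)
Week 36–Week 41: 140 m³ + 2,650 m³ + 3,737 m³ + 139 m³ + 1,545 m³ + 3,027 m³ = 11,238 m³ (under)
0 windows exceed the threshold.

0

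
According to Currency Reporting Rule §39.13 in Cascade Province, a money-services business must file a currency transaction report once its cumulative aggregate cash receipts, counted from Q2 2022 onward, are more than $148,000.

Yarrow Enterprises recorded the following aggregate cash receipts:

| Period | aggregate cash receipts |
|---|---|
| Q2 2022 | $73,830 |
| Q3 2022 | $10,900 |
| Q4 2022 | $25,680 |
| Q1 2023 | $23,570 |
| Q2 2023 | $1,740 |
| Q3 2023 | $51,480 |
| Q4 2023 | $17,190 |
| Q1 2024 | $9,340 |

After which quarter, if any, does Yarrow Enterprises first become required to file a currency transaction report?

Q3 2023

Through Q2 2022: $73,830
Through Q3 2022: $84,730
Through Q4 2022: $110,410
Through Q1 2023: $133,980
Through Q2 2023: $135,720
Through Q3 2023: $187,200 ← exceeds threshold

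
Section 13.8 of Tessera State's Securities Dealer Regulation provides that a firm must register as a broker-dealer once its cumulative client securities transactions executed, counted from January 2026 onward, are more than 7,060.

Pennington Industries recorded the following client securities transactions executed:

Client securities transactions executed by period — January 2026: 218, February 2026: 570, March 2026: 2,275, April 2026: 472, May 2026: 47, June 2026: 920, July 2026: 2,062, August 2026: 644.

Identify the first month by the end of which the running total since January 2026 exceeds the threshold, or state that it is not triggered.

Through January 2026: 218
Through February 2026: 788
Through March 2026: 3,063
Through April 2026: 3,535
Through May 2026: 3,582
Through June 2026: 4,502
Through July 2026: 6,564
Through August 2026: 7,208 ← exceeds threshold

August 2026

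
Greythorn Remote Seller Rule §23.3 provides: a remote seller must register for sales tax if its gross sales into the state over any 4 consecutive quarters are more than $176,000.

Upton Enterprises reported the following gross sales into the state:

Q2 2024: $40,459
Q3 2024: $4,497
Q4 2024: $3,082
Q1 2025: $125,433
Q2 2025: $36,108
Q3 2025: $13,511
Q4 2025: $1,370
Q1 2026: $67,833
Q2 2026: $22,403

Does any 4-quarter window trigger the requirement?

Q2 2024–Q1 2025: $40,459 + $4,497 + $3,082 + $125,433 = $173,471 (under)
Q3 2024–Q2 2025: $4,497 + $3,082 + $125,433 + $36,108 = $169,120 (under)
Q4 2024–Q3 2025: $3,082 + $125,433 + $36,108 + $13,511 = $178,134 (over)
Q1 2025–Q4 2025: $125,433 + $36,108 + $13,511 + $1,370 = $176,422 (over)
Q2 2025–Q1 2026: $36,108 + $13,511 + $1,370 + $67,833 = $118,822 (under)
Q3 2025–Q2 2026: $13,511 + $1,370 + $67,833 + $22,403 = $105,117 (under)
At least one window exceeds $176,000.

Yes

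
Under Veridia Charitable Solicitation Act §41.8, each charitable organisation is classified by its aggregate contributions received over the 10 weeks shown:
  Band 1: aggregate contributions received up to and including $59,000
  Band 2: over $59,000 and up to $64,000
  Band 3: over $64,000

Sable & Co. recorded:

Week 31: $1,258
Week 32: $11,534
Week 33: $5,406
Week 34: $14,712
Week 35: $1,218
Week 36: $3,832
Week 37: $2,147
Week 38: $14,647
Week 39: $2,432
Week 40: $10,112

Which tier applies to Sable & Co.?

Band 3

Aggregate contributions received: $1,258 + $11,534 + $5,406 + $14,712 + $1,218 + $3,832 + $2,147 + $14,647 + $2,432 + $10,112 = $67,298.
$67,298 > $64,000, so Band 3 applies.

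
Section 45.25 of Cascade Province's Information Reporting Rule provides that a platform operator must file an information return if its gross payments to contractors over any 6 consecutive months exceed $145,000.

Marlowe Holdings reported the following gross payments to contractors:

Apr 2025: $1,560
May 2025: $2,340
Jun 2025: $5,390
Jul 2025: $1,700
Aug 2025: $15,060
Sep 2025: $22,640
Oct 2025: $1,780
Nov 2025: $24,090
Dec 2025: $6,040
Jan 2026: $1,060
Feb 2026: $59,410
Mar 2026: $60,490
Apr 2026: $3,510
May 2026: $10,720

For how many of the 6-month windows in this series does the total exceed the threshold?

Apr 2025–Sep 2025: $1,560 + $2,340 + $5,390 + $1,700 + $15,060 + $22,640 = $48,690 (under)
May 2025–Oct 2025: $2,340 + $5,390 + $1,700 + $15,060 + $22,640 + $1,780 = $48,910 (under)
Jun 2025–Nov 2025: $5,390 + $1,700 + $15,060 + $22,640 + $1,780 + $24,090 = $70,660 (under)
Jul 2025–Dec 2025: $1,700 + $15,060 + $22,640 + $1,780 + $24,090 + $6,040 = $71,310 (under)
Aug 2025–Jan 2026: $15,060 + $22,640 + $1,780 + $24,090 + $6,040 + $1,060 = $70,670 (under)
Sep 2025–Feb 2026: $22,640 + $1,780 + $24,090 + $6,040 + $1,060 + $59,410 = $115,020 (under)
Oct 2025–Mar 2026: $1,780 + $24,090 + $6,040 + $1,060 + $59,410 + $60,490 = $152,870 (over)
Nov 2025–Apr 2026: $24,090 + $6,040 + $1,060 + $59,410 + $60,490 + $3,510 = $154,600 (over)
Dec 2025–May 2026: $6,040 + $1,060 + $59,410 + $60,490 + $3,510 + $10,720 = $141,230 (under)
2 windows exceed the threshold.

2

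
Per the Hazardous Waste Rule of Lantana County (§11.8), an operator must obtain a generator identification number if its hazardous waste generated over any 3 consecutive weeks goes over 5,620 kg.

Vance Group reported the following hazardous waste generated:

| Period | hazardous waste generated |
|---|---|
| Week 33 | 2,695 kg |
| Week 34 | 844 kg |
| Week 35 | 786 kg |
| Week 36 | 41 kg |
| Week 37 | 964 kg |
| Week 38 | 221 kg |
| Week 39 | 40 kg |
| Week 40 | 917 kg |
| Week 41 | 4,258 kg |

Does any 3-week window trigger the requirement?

Week 33–Week 35: 2,695 kg + 844 kg + 786 kg = 4,325 kg (under)
Week 34–Week 36: 844 kg + 786 kg + 41 kg = 1,671 kg (under)
Week 35–Week 37: 786 kg + 41 kg + 964 kg = 1,791 kg (under)
Week 36–Week 38: 41 kg + 964 kg + 221 kg = 1,226 kg (under)
Week 37–Week 39: 964 kg + 221 kg + 40 kg = 1,225 kg (under)
Week 38–Week 40: 221 kg + 40 kg + 917 kg = 1,178 kg (under)
Week 39–Week 41: 40 kg + 917 kg + 4,258 kg = 5,215 kg (under)
No window exceeds 5,620 kg.

No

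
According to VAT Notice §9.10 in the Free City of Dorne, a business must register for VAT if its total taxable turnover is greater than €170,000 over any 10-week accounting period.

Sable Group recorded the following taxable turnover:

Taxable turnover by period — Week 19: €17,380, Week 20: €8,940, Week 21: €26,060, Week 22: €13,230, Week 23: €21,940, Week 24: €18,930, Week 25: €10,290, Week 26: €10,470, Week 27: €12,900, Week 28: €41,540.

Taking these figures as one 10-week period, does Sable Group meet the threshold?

Yes

Total taxable turnover: €17,380 + €8,940 + €26,060 + €13,230 + €21,940 + €18,930 + €10,290 + €10,470 + €12,900 + €41,540 = €181,680.
€181,680 > €170,000, so the threshold is exceeded.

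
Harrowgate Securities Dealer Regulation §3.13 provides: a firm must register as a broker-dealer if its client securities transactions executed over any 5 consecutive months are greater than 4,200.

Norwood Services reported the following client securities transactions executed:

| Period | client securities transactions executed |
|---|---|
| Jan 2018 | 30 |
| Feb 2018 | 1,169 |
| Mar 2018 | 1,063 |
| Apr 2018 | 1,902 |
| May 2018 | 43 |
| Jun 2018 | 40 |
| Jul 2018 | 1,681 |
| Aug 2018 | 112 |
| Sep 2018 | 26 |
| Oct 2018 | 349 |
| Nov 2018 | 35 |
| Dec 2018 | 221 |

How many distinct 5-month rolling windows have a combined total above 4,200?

Jan 2018–May 2018: 30 + 1,169 + 1,063 + 1,902 + 43 = 4,207 (over)
Feb 2018–Jun 2018: 1,169 + 1,063 + 1,902 + 43 + 40 = 4,217 (over)
Mar 2018–Jul 2018: 1,063 + 1,902 + 43 + 40 + 1,681 = 4,729 (over)
Apr 2018–Aug 2018: 1,902 + 43 + 40 + 1,681 + 112 = 3,778 (under)
May 2018–Sep 2018: 43 + 40 + 1,681 + 112 + 26 = 1,902 (under)
Jun 2018–Oct 2018: 40 + 1,681 + 112 + 26 + 349 = 2,208 (under)
Jul 2018–Nov 2018: 1,681 + 112 + 26 + 349 + 35 = 2,203 (under)
Aug 2018–Dec 2018: 112 + 26 + 349 + 35 + 221 = 743 (under)
3 windows exceed the threshold.

3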